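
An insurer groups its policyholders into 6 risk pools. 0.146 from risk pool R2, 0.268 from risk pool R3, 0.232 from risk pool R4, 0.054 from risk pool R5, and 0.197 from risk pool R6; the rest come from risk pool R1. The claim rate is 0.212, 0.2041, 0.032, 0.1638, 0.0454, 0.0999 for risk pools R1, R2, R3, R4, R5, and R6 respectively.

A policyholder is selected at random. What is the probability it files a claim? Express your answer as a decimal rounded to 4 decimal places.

P(R1) = 1 − (0.146 + 0.268 + 0.232 + 0.054 + 0.197) = 0.103.
Using total probability over the partition,
P(C) = P(C|R1)·P(R1) + P(C|R2)·P(R2) + P(C|R3)·P(R3) + P(C|R4)·P(R4) + P(C|R5)·P(R5) + P(C|R6)·P(R6)
      = 0.212·0.103 + 0.2041·0.146 + 0.032·0.268 + 0.1638·0.232 + 0.0454·0.054 + 0.0999·0.197
      = 0.021836 + 0.0297986 + 0.008576 + 0.0380016 + 0.0024516 + 0.0196803 = 0.1203441

0.1203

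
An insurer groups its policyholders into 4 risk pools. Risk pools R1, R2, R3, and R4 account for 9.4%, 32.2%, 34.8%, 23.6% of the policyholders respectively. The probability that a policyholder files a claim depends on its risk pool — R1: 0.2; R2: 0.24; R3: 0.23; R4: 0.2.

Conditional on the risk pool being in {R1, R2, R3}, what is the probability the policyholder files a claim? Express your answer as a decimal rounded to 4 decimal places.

P(C|S) ≈ 0.2305

Let S = {R1, R2, R3}.
P(S) = 0.094 + 0.322 + 0.348 = 0.764.
P(C ∩ S) = 0.2·0.094 + 0.24·0.322 + 0.23·0.348 = 0.0188 + 0.07728 + 0.08004 = 0.17612.
P(C | S) = 0.17612 / 0.764 = 0.230524…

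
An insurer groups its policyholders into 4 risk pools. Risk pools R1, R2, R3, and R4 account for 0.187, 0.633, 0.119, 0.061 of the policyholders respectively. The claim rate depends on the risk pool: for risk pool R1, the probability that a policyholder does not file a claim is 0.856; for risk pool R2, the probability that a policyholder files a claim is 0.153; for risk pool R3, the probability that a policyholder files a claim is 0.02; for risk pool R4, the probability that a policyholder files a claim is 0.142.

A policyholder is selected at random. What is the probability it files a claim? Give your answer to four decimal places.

P(C) ≈ 0.1348

P(C|R1) = 1 − 0.856 = 0.144.
By the law of total probability,
P(C) = P(C|R1)·P(R1) + P(C|R2)·P(R2) + P(C|R3)·P(R3) + P(C|R4)·P(R4)
      = 0.144·0.187 + 0.153·0.633 + 0.02·0.119 + 0.142·0.061
      = 0.026928 + 0.096849 + 0.00238 + 0.008662 = 0.134819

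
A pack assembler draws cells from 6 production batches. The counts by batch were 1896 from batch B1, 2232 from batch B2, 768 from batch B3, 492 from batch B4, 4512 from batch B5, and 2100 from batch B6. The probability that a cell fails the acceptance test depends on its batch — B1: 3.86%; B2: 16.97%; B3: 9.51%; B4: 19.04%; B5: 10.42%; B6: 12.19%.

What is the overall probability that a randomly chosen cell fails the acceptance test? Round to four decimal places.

Total: 1896 + 2232 + 768 + 492 + 4512 + 2100 = 12000.
P(B1) = 1896/12000 = 0.158. P(B2) = 2232/12000 = 0.186. P(B3) = 768/12000 = 0.064. P(B4) = 492/12000 = 0.041. P(B5) = 4512/12000 = 0.376. P(B6) = 2100/12000 = 0.175.
By the law of total probability,
P(F) = P(F|B1)·P(B1) + P(F|B2)·P(B2) + P(F|B3)·P(B3) + P(F|B4)·P(B4) + P(F|B5)·P(B5) + P(F|B6)·P(B6)
      = 0.0386·0.158 + 0.1697·0.186 + 0.0951·0.064 + 0.1904·0.041 + 0.1042·0.376 + 0.1219·0.175
      = 0.0060988 + 0.0315642 + 0.0060864 + 0.0078064 + 0.0391792 + 0.0213325 = 0.1120675

0.1121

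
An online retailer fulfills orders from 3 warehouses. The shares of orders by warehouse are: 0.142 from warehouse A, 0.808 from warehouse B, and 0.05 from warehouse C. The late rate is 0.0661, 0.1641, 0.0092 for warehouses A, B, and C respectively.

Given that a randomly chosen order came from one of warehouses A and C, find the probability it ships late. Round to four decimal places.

Let S = {A, C}.
P(S) = 0.142 + 0.05 = 0.192.
P(L ∩ S) = 0.0661·0.142 + 0.0092·0.05 = 0.0093862 + 0.00046 = 0.0098462.
P(L | S) = 0.0098462 / 0.192 = 0.051282…

P(L|S) ≈ 0.0513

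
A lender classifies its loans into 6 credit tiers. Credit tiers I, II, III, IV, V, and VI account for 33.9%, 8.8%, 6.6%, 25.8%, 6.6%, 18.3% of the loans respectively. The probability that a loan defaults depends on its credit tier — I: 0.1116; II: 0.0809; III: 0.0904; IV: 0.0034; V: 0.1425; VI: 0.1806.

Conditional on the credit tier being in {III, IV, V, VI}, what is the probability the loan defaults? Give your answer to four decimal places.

Let S = {III, IV, V, VI}.
P(S) = 0.066 + 0.258 + 0.066 + 0.183 = 0.573.
P(D ∩ S) = 0.0904·0.066 + 0.0034·0.258 + 0.1425·0.066 + 0.1806·0.183 = 0.0059664 + 0.0008772 + 0.009405 + 0.0330498 = 0.0492984.
P(D | S) = 0.0492984 / 0.573 = 0.086036…

0.0860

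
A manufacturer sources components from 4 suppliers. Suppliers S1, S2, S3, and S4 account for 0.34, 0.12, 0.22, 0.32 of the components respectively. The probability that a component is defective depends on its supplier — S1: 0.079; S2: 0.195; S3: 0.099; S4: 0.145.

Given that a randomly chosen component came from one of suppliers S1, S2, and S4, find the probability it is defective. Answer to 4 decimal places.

Let S = {S1, S2, S4}.
P(S) = 0.34 + 0.12 + 0.32 = 0.78.
P(D ∩ S) = 0.079·0.34 + 0.195·0.12 + 0.145·0.32 = 0.02686 + 0.0234 + 0.0464 = 0.09666.
P(D | S) = 0.09666 / 0.78 = 0.123923…

P(D|S) ≈ 0.1239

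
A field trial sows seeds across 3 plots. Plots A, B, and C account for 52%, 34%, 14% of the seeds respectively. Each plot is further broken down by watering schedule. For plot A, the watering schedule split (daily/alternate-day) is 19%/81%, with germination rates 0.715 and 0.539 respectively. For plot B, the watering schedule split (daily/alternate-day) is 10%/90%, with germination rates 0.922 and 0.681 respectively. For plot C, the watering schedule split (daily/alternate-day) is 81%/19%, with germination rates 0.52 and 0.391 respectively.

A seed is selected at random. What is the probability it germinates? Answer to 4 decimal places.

P(G|A) = 0.19·0.715 + 0.81·0.539 = 0.13585 + 0.43659 = 0.57244
P(G|B) = 0.1·0.922 + 0.9·0.681 = 0.0922 + 0.6129 = 0.7051
P(G|C) = 0.81·0.52 + 0.19·0.391 = 0.4212 + 0.07429 = 0.49549
By total probability over the outer partition,
P(G) = 0.52·0.57244 + 0.34·0.7051 + 0.14·0.49549
      = 0.2976688 + 0.239734 + 0.0693686 = 0.6067714

0.6068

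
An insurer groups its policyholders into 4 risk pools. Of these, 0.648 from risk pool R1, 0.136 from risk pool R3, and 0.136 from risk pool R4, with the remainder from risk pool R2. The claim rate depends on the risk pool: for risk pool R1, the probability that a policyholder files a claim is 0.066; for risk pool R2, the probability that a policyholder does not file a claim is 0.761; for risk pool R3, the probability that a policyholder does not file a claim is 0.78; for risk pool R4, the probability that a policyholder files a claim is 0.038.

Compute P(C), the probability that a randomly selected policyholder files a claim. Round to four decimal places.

P(C) ≈ 0.0970

P(R2) = 1 − (0.648 + 0.136 + 0.136) = 0.08.
P(C|R2) = 1 − 0.761 = 0.239.
P(C|R3) = 1 − 0.78 = 0.22.
P(C) = P(C|R1)·P(R1) + P(C|R2)·P(R2) + P(C|R3)·P(R3) + P(C|R4)·P(R4)
      = 0.066·0.648 + 0.239·0.08 + 0.22·0.136 + 0.038·0.136
      = 0.042768 + 0.01912 + 0.02992 + 0.005168 = 0.096976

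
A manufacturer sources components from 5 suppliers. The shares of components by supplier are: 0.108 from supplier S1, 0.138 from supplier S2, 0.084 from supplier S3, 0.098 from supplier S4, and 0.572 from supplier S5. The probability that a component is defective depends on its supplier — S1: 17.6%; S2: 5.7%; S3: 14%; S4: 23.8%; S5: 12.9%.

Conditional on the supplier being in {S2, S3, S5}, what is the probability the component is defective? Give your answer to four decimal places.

P(D|S) ≈ 0.1176

Let S = {S2, S3, S5}.
P(S) = 0.138 + 0.084 + 0.572 = 0.794.
P(D ∩ S) = 0.057·0.138 + 0.14·0.084 + 0.129·0.572 = 0.007866 + 0.01176 + 0.073788 = 0.093414.
P(D | S) = 0.093414 / 0.794 = 0.117650…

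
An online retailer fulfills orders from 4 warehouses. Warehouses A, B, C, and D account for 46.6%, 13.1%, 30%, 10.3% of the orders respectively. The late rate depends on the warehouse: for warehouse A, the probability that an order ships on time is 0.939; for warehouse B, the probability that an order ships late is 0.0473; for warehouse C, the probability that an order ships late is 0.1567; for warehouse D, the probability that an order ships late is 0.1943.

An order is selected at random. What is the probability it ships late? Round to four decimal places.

P(L) ≈ 0.1016

P(L|A) = 1 − 0.939 = 0.061.
P(L) = P(L|A)·P(A) + P(L|B)·P(B) + P(L|C)·P(C) + P(L|D)·P(D)
      = 0.061·0.466 + 0.0473·0.131 + 0.1567·0.3 + 0.1943·0.103
      = 0.028426 + 0.0061963 + 0.04701 + 0.0200129 = 0.1016452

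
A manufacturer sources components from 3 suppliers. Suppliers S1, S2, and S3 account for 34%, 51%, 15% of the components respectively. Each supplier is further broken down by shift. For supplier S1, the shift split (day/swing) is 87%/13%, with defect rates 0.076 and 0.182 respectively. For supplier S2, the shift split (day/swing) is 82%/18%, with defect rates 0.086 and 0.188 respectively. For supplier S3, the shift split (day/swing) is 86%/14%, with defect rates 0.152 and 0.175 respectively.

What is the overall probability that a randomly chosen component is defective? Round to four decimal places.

P(D) ≈ 0.1070

P(D|S1) = 0.87·0.076 + 0.13·0.182 = 0.06612 + 0.02366 = 0.08978
P(D|S2) = 0.82·0.086 + 0.18·0.188 = 0.07052 + 0.03384 = 0.10436
P(D|S3) = 0.86·0.152 + 0.14·0.175 = 0.13072 + 0.0245 = 0.15522
By total probability over the outer partition,
P(D) = 0.34·0.08978 + 0.51·0.10436 + 0.15·0.15522
      = 0.0305252 + 0.0532236 + 0.023283 = 0.1070318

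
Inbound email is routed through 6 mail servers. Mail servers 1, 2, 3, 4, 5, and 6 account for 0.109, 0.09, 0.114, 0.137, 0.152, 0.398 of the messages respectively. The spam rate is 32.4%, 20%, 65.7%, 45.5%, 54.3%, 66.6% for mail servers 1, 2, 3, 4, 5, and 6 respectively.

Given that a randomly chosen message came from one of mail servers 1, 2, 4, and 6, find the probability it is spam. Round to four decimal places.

0.5187

Let J = {1, 2, 4, 6}.
P(J) = 0.109 + 0.09 + 0.137 + 0.398 = 0.734.
P(S ∩ J) = 0.324·0.109 + 0.2·0.09 + 0.455·0.137 + 0.666·0.398 = 0.035316 + 0.018 + 0.062335 + 0.265068 = 0.380719.
P(S | J) = 0.380719 / 0.734 = 0.518691…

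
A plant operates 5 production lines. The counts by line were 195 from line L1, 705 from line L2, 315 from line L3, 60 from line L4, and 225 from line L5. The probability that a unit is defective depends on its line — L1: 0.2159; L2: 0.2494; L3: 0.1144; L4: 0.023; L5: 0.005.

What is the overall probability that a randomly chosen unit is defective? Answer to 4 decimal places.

P(D) ≈ 0.1710

Total: 195 + 705 + 315 + 60 + 225 = 1500.
P(L1) = 195/1500 = 0.13. P(L2) = 705/1500 = 0.47. P(L3) = 315/1500 = 0.21. P(L4) = 60/1500 = 0.04. P(L5) = 225/1500 = 0.15.
By the law of total probability,
P(D) = P(D|L1)·P(L1) + P(D|L2)·P(L2) + P(D|L3)·P(L3) + P(D|L4)·P(L4) + P(D|L5)·P(L5)
      = 0.2159·0.13 + 0.2494·0.47 + 0.1144·0.21 + 0.023·0.04 + 0.005·0.15
      = 0.028067 + 0.117218 + 0.024024 + 0.00092 + 0.00075 = 0.170979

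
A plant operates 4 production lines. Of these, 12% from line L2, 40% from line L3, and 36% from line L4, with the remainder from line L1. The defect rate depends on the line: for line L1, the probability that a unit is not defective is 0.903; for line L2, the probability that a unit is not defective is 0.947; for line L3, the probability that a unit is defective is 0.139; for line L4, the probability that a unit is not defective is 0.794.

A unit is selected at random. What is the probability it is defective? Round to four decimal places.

P(L1) = 1 − (0.12 + 0.4 + 0.36) = 0.12.
P(D|L1) = 1 − 0.903 = 0.097.
P(D|L2) = 1 − 0.947 = 0.053.
P(D|L4) = 1 − 0.794 = 0.206.
P(D) = P(D|L1)·P(L1) + P(D|L2)·P(L2) + P(D|L3)·P(L3) + P(D|L4)·P(L4)
      = 0.097·0.12 + 0.053·0.12 + 0.139·0.4 + 0.206·0.36
      = 0.01164 + 0.00636 + 0.0556 + 0.07416 = 0.14776

0.1478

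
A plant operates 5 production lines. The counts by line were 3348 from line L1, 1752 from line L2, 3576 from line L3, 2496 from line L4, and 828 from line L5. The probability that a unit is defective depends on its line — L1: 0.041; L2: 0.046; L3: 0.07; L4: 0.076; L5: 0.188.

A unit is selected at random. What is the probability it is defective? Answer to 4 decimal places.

P(D) ≈ 0.0678

Total: 3348 + 1752 + 3576 + 2496 + 828 = 12000.
P(L1) = 3348/12000 = 0.279. P(L2) = 1752/12000 = 0.146. P(L3) = 3576/12000 = 0.298. P(L4) = 2496/12000 = 0.208. P(L5) = 828/12000 = 0.069.
P(D) = P(D|L1)·P(L1) + P(D|L2)·P(L2) + P(D|L3)·P(L3) + P(D|L4)·P(L4) + P(D|L5)·P(L5)
      = 0.041·0.279 + 0.046·0.146 + 0.07·0.298 + 0.076·0.208 + 0.188·0.069
      = 0.011439 + 0.006716 + 0.02086 + 0.015808 + 0.012972 = 0.067795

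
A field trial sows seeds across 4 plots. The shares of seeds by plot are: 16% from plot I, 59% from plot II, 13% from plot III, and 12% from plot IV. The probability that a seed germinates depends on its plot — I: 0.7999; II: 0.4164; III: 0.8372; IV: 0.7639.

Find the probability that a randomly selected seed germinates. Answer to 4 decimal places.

By the law of total probability,
P(G) = P(G|I)·P(I) + P(G|II)·P(II) + P(G|III)·P(III) + P(G|IV)·P(IV)
      = 0.7999·0.16 + 0.4164·0.59 + 0.8372·0.13 + 0.7639·0.12
      = 0.127984 + 0.245676 + 0.108836 + 0.091668 = 0.574164

0.5742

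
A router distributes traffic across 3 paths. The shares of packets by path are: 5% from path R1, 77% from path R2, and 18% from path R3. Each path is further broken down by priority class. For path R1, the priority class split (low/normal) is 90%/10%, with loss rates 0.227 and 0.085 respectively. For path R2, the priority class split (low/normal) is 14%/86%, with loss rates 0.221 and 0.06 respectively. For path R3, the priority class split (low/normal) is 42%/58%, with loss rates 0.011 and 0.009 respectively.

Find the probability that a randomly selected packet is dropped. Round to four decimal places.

P(L) ≈ 0.0760

P(L|R1) = 0.9·0.227 + 0.1·0.085 = 0.2043 + 0.0085 = 0.2128
P(L|R2) = 0.14·0.221 + 0.86·0.06 = 0.03094 + 0.0516 = 0.08254
P(L|R3) = 0.42·0.011 + 0.58·0.009 = 0.00462 + 0.00522 = 0.00984
Then overall,
P(L) = 0.05·0.2128 + 0.77·0.08254 + 0.18·0.00984
      = 0.01064 + 0.0635558 + 0.0017712 = 0.075967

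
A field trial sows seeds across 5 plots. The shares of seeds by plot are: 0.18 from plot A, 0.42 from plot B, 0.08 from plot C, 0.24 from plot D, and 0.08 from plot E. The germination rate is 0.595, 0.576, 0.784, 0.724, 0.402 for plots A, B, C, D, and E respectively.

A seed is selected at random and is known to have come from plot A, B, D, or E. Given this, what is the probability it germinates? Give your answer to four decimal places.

Let S = {A, B, D, E}.
P(S) = 0.18 + 0.42 + 0.24 + 0.08 = 0.92.
P(G ∩ S) = 0.595·0.18 + 0.576·0.42 + 0.724·0.24 + 0.402·0.08 = 0.1071 + 0.24192 + 0.17376 + 0.03216 = 0.55494.
P(G | S) = 0.55494 / 0.92 = 0.603196…

P(G|S) ≈ 0.6032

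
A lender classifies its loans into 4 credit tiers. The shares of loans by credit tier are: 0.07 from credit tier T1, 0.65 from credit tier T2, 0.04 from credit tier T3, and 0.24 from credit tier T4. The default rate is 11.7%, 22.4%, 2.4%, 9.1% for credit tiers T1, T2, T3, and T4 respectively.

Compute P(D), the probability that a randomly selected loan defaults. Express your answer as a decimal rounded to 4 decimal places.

P(D) ≈ 0.1766

P(D) = P(D|T1)·P(T1) + P(D|T2)·P(T2) + P(D|T3)·P(T3) + P(D|T4)·P(T4)
      = 0.117·0.07 + 0.224·0.65 + 0.024·0.04 + 0.091·0.24
      = 0.00819 + 0.1456 + 0.00096 + 0.02184 = 0.17659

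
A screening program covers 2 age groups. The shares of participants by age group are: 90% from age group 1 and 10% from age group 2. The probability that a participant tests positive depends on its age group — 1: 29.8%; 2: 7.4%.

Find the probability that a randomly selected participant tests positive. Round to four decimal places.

P(T) = P(T|1)·P(1) + P(T|2)·P(2)
      = 0.298·0.9 + 0.074·0.1
      = 0.2682 + 0.0074 = 0.2756

P(T) ≈ 0.2756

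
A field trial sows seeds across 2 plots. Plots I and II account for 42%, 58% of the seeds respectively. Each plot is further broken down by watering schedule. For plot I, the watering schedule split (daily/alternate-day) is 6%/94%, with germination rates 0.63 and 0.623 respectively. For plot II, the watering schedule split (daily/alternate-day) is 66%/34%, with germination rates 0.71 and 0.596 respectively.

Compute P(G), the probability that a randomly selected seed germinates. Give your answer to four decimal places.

P(G|I) = 0.06·0.63 + 0.94·0.623 = 0.0378 + 0.58562 = 0.62342
P(G|II) = 0.66·0.71 + 0.34·0.596 = 0.4686 + 0.20264 = 0.67124
By total probability over the outer partition,
P(G) = 0.42·0.62342 + 0.58·0.67124
      = 0.2618364 + 0.3893192 = 0.6511556

P(G) ≈ 0.6512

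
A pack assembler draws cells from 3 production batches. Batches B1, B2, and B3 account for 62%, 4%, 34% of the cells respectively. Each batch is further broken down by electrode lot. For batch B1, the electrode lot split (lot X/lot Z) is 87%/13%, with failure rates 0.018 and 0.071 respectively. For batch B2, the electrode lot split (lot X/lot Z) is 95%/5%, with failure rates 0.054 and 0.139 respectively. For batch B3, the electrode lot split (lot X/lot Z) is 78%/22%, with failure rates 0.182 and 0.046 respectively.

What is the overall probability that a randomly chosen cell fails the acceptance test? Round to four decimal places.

0.0695

P(F|B1) = 0.87·0.018 + 0.13·0.071 = 0.01566 + 0.00923 = 0.02489
P(F|B2) = 0.95·0.054 + 0.05·0.139 = 0.0513 + 0.00695 = 0.05825
P(F|B3) = 0.78·0.182 + 0.22·0.046 = 0.14196 + 0.01012 = 0.15208
By total probability over the outer partition,
P(F) = 0.62·0.02489 + 0.04·0.05825 + 0.34·0.15208
      = 0.0154318 + 0.00233 + 0.0517072 = 0.069469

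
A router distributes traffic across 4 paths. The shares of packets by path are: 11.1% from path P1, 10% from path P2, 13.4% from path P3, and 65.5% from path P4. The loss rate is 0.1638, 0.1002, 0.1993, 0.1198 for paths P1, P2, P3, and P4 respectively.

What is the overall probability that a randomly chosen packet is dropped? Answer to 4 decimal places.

P(L) ≈ 0.1334

P(L) = P(L|P1)·P(P1) + P(L|P2)·P(P2) + P(L|P3)·P(P3) + P(L|P4)·P(P4)
      = 0.1638·0.111 + 0.1002·0.1 + 0.1993·0.134 + 0.1198·0.655
      = 0.0181818 + 0.01002 + 0.0267062 + 0.078469 = 0.133377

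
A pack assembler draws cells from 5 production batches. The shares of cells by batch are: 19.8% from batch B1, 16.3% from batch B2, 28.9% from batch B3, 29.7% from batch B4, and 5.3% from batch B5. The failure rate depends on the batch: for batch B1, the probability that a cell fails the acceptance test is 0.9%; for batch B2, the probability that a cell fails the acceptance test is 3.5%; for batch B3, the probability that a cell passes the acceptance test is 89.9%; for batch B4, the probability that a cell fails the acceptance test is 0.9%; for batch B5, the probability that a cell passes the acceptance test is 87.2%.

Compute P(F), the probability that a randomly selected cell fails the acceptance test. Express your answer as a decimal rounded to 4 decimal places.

0.0461

P(F|B3) = 1 − 0.899 = 0.101.
P(F|B5) = 1 − 0.872 = 0.128.
P(F) = P(F|B1)·P(B1) + P(F|B2)·P(B2) + P(F|B3)·P(B3) + P(F|B4)·P(B4) + P(F|B5)·P(B5)
      = 0.009·0.198 + 0.035·0.163 + 0.101·0.289 + 0.009·0.297 + 0.128·0.053
      = 0.001782 + 0.005705 + 0.029189 + 0.002673 + 0.006784 = 0.046133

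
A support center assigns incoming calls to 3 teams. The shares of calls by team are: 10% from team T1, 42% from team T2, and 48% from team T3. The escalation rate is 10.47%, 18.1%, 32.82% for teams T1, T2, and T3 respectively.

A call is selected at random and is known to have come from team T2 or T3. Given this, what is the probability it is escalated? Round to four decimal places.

Let S = {T2, T3}.
P(S) = 0.42 + 0.48 = 0.9.
P(E ∩ S) = 0.181·0.42 + 0.3282·0.48 = 0.07602 + 0.157536 = 0.233556.
P(E | S) = 0.233556 / 0.9 = 0.259507…

P(E|S) ≈ 0.2595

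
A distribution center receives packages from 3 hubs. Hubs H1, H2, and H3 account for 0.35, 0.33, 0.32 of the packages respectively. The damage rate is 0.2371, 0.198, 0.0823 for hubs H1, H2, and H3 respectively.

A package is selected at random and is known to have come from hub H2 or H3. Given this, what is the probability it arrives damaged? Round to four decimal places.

Let S = {H2, H3}.
P(S) = 0.33 + 0.32 = 0.65.
P(D ∩ S) = 0.198·0.33 + 0.0823·0.32 = 0.06534 + 0.026336 = 0.091676.
P(D | S) = 0.091676 / 0.65 = 0.141040…

0.1410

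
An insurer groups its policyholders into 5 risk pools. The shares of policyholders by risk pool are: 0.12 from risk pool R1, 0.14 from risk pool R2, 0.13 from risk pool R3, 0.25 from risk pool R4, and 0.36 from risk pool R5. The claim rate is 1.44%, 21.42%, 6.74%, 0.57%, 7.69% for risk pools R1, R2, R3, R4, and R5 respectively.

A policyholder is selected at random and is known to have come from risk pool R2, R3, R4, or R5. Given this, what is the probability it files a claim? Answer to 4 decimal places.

Let S = {R2, R3, R4, R5}.
P(S) = 0.14 + 0.13 + 0.25 + 0.36 = 0.88.
P(C ∩ S) = 0.2142·0.14 + 0.0674·0.13 + 0.0057·0.25 + 0.0769·0.36 = 0.029988 + 0.008762 + 0.001425 + 0.027684 = 0.067859.
P(C | S) = 0.067859 / 0.88 = 0.077113…

0.0771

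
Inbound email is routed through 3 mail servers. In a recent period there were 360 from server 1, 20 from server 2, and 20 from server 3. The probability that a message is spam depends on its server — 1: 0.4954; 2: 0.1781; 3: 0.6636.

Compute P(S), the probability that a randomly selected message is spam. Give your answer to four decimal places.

0.4879

Total: 360 + 20 + 20 = 400.
P(1) = 360/400 = 0.9. P(2) = 20/400 = 0.05. P(3) = 20/400 = 0.05.
P(S) = P(S|1)·P(1) + P(S|2)·P(2) + P(S|3)·P(3)
      = 0.4954·0.9 + 0.1781·0.05 + 0.6636·0.05
      = 0.44586 + 0.008905 + 0.03318 = 0.487945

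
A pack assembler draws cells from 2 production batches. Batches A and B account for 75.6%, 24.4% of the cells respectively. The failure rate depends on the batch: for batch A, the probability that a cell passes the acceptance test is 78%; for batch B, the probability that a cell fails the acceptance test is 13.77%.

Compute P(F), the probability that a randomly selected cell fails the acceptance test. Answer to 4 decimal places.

0.1999

P(F|A) = 1 − 0.78 = 0.22.
Summing over the partition,
P(F) = P(F|A)·P(A) + P(F|B)·P(B)
      = 0.22·0.756 + 0.1377·0.244
      = 0.16632 + 0.0335988 = 0.1999188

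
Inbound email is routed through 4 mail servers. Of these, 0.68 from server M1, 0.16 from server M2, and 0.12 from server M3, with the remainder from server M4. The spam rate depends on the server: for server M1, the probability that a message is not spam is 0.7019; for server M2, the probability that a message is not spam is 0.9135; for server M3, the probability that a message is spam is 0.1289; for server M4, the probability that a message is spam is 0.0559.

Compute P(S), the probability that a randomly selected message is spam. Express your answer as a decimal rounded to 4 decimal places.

P(M4) = 1 − (0.68 + 0.16 + 0.12) = 0.04.
P(S|M1) = 1 − 0.7019 = 0.2981.
P(S|M2) = 1 − 0.9135 = 0.0865.
Using total probability over the partition,
P(S) = P(S|M1)·P(M1) + P(S|M2)·P(M2) + P(S|M3)·P(M3) + P(S|M4)·P(M4)
      = 0.2981·0.68 + 0.0865·0.16 + 0.1289·0.12 + 0.0559·0.04
      = 0.202708 + 0.01384 + 0.015468 + 0.002236 = 0.234252

0.2343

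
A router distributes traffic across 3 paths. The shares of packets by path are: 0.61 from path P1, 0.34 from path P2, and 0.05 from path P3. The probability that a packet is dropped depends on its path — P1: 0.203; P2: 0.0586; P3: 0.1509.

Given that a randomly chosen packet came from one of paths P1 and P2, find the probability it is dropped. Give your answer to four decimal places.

Let S = {P1, P2}.
P(S) = 0.61 + 0.34 = 0.95.
P(L ∩ S) = 0.203·0.61 + 0.0586·0.34 = 0.12383 + 0.019924 = 0.143754.
P(L | S) = 0.143754 / 0.95 = 0.151320…

0.1513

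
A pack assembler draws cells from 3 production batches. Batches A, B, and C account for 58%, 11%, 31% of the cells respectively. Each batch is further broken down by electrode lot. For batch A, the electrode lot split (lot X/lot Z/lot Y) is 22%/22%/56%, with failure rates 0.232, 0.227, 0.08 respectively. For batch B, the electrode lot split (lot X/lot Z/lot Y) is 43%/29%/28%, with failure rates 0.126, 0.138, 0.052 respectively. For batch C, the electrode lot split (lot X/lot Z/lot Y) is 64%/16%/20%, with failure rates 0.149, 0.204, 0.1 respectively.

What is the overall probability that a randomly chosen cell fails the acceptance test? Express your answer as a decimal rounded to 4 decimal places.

P(F) ≈ 0.1424

P(F|A) = 0.22·0.232 + 0.22·0.227 + 0.56·0.08 = 0.05104 + 0.04994 + 0.0448 = 0.14578
P(F|B) = 0.43·0.126 + 0.29·0.138 + 0.28·0.052 = 0.05418 + 0.04002 + 0.01456 = 0.10876
P(F|C) = 0.64·0.149 + 0.16·0.204 + 0.2·0.1 = 0.09536 + 0.03264 + 0.02 = 0.148
By total probability over the outer partition,
P(F) = 0.58·0.14578 + 0.11·0.10876 + 0.31·0.148
      = 0.0845524 + 0.0119636 + 0.04588 = 0.142396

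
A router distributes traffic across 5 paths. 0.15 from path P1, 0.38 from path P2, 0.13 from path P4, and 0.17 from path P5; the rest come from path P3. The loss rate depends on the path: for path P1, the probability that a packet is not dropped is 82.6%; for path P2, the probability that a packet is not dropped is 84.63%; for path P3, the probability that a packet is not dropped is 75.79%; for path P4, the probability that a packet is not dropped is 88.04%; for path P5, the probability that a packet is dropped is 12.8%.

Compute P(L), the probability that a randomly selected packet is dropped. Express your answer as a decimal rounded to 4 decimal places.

0.1630

P(P3) = 1 − (0.15 + 0.38 + 0.13 + 0.17) = 0.17.
P(L|P1) = 1 − 0.826 = 0.174.
P(L|P2) = 1 − 0.8463 = 0.1537.
P(L|P3) = 1 − 0.7579 = 0.2421.
P(L|P4) = 1 − 0.8804 = 0.1196.
Using total probability over the partition,
P(L) = P(L|P1)·P(P1) + P(L|P2)·P(P2) + P(L|P3)·P(P3) + P(L|P4)·P(P4) + P(L|P5)·P(P5)
      = 0.174·0.15 + 0.1537·0.38 + 0.2421·0.17 + 0.1196·0.13 + 0.128·0.17
      = 0.0261 + 0.058406 + 0.041157 + 0.015548 + 0.02176 = 0.162971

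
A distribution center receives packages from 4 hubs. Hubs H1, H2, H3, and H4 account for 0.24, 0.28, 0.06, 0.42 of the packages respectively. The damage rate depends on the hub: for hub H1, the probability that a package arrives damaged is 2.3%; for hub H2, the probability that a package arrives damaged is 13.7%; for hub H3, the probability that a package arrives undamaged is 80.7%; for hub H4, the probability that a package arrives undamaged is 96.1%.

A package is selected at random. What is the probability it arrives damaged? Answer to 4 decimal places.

0.0718

P(D|H3) = 1 − 0.807 = 0.193.
P(D|H4) = 1 − 0.961 = 0.039.
P(D) = P(D|H1)·P(H1) + P(D|H2)·P(H2) + P(D|H3)·P(H3) + P(D|H4)·P(H4)
      = 0.023·0.24 + 0.137·0.28 + 0.193·0.06 + 0.039·0.42
      = 0.00552 + 0.03836 + 0.01158 + 0.01638 = 0.07184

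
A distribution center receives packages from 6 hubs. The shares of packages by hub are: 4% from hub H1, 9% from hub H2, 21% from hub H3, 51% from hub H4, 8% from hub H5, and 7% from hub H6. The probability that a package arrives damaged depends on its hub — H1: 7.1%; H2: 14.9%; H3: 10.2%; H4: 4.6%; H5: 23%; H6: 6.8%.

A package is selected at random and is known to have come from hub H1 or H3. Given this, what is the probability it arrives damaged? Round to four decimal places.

P(D|S) ≈ 0.0970

Let S = {H1, H3}.
P(S) = 0.04 + 0.21 = 0.25.
P(D ∩ S) = 0.071·0.04 + 0.102·0.21 = 0.00284 + 0.02142 = 0.02426.
P(D | S) = 0.02426 / 0.25 = 0.097040…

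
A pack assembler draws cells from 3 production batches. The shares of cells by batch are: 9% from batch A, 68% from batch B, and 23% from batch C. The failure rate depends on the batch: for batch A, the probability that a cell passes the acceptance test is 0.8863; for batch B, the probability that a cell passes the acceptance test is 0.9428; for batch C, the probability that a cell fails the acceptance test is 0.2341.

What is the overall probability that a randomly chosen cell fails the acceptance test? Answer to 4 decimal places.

P(F|A) = 1 − 0.8863 = 0.1137.
P(F|B) = 1 − 0.9428 = 0.0572.
By the law of total probability,
P(F) = P(F|A)·P(A) + P(F|B)·P(B) + P(F|C)·P(C)
      = 0.1137·0.09 + 0.0572·0.68 + 0.2341·0.23
      = 0.010233 + 0.038896 + 0.053843 = 0.102972

P(F) ≈ 0.1030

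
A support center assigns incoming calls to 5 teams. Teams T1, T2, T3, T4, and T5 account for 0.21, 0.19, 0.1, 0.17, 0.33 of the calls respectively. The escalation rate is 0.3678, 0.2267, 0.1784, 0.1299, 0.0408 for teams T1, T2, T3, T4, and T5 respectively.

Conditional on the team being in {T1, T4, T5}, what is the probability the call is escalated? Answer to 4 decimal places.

P(E|S) ≈ 0.1589

Let S = {T1, T4, T5}.
P(S) = 0.21 + 0.17 + 0.33 = 0.71.
P(E ∩ S) = 0.3678·0.21 + 0.1299·0.17 + 0.0408·0.33 = 0.077238 + 0.022083 + 0.013464 = 0.112785.
P(E | S) = 0.112785 / 0.71 = 0.158852…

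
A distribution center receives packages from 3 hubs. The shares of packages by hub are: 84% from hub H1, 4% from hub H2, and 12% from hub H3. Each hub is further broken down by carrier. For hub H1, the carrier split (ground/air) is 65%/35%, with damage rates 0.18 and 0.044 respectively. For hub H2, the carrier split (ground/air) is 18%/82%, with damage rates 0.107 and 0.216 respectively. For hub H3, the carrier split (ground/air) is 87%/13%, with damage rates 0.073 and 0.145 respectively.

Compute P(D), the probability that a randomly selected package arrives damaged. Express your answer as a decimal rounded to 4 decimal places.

0.1290

P(D|H1) = 0.65·0.18 + 0.35·0.044 = 0.117 + 0.0154 = 0.1324
P(D|H2) = 0.18·0.107 + 0.82·0.216 = 0.01926 + 0.17712 = 0.19638
P(D|H3) = 0.87·0.073 + 0.13·0.145 = 0.06351 + 0.01885 = 0.08236
By total probability over the outer partition,
P(D) = 0.84·0.1324 + 0.04·0.19638 + 0.12·0.08236
      = 0.111216 + 0.0078552 + 0.0098832 = 0.1289544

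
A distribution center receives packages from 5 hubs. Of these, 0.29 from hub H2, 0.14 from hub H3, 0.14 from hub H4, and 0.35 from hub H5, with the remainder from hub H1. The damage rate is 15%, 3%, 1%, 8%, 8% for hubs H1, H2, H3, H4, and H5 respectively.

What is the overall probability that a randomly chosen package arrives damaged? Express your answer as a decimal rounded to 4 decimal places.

P(H1) = 1 − (0.29 + 0.14 + 0.14 + 0.35) = 0.08.
P(D) = P(D|H1)·P(H1) + P(D|H2)·P(H2) + P(D|H3)·P(H3) + P(D|H4)·P(H4) + P(D|H5)·P(H5)
      = 0.15·0.08 + 0.03·0.29 + 0.01·0.14 + 0.08·0.14 + 0.08·0.35
      = 0.012 + 0.0087 + 0.0014 + 0.0112 + 0.028 = 0.0613

0.0613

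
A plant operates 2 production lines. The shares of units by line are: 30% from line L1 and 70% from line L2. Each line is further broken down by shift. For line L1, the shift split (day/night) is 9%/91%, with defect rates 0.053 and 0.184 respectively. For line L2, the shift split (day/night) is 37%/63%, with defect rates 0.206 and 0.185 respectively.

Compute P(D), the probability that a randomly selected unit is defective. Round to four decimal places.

P(D|L1) = 0.09·0.053 + 0.91·0.184 = 0.00477 + 0.16744 = 0.17221
P(D|L2) = 0.37·0.206 + 0.63·0.185 = 0.07622 + 0.11655 = 0.19277
Then overall,
P(D) = 0.3·0.17221 + 0.7·0.19277
      = 0.051663 + 0.134939 = 0.186602

0.1866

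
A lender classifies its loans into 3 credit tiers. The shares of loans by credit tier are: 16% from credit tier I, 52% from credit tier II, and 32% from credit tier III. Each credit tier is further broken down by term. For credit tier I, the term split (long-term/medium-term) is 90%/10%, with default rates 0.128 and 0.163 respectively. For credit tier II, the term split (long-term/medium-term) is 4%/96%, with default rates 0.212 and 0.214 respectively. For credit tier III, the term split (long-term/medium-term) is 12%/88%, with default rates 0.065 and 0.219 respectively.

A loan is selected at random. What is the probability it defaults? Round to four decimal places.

0.1964

P(D|I) = 0.9·0.128 + 0.1·0.163 = 0.1152 + 0.0163 = 0.1315
P(D|II) = 0.04·0.212 + 0.96·0.214 = 0.00848 + 0.20544 = 0.21392
P(D|III) = 0.12·0.065 + 0.88·0.219 = 0.0078 + 0.19272 = 0.20052
Then overall,
P(D) = 0.16·0.1315 + 0.52·0.21392 + 0.32·0.20052
      = 0.02104 + 0.1112384 + 0.0641664 = 0.1964448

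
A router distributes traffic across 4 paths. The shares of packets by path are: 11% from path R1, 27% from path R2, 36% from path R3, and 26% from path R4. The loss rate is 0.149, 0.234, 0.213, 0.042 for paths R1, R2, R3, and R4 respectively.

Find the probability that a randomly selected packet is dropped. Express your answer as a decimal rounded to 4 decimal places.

By the law of total probability,
P(L) = P(L|R1)·P(R1) + P(L|R2)·P(R2) + P(L|R3)·P(R3) + P(L|R4)·P(R4)
      = 0.149·0.11 + 0.234·0.27 + 0.213·0.36 + 0.042·0.26
      = 0.01639 + 0.06318 + 0.07668 + 0.01092 = 0.16717

0.1672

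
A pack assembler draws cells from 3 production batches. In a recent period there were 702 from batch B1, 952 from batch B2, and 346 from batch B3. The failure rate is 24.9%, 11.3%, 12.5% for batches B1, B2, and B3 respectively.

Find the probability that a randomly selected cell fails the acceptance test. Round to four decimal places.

Total: 702 + 952 + 346 = 2000.
P(B1) = 702/2000 = 0.351. P(B2) = 952/2000 = 0.476. P(B3) = 346/2000 = 0.173.
By the law of total probability,
P(F) = P(F|B1)·P(B1) + P(F|B2)·P(B2) + P(F|B3)·P(B3)
      = 0.249·0.351 + 0.113·0.476 + 0.125·0.173
      = 0.087399 + 0.053788 + 0.021625 = 0.162812

0.1628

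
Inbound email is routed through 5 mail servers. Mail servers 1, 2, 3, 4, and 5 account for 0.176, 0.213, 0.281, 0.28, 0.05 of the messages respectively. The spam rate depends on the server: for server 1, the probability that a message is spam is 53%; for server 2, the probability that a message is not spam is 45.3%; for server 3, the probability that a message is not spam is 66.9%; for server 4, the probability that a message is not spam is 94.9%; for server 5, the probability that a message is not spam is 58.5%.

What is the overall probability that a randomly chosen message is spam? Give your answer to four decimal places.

P(S|2) = 1 − 0.453 = 0.547.
P(S|3) = 1 − 0.669 = 0.331.
P(S|4) = 1 − 0.949 = 0.051.
P(S|5) = 1 − 0.585 = 0.415.
P(S) = P(S|1)·P(1) + P(S|2)·P(2) + P(S|3)·P(3) + P(S|4)·P(4) + P(S|5)·P(5)
      = 0.53·0.176 + 0.547·0.213 + 0.331·0.281 + 0.051·0.28 + 0.415·0.05
      = 0.09328 + 0.116511 + 0.093011 + 0.01428 + 0.02075 = 0.337832

0.3378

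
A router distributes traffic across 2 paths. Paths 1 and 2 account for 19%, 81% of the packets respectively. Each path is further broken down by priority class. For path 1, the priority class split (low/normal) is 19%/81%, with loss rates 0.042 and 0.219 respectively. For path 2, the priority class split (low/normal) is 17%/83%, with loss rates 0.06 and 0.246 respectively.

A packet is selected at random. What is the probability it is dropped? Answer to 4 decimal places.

P(L|1) = 0.19·0.042 + 0.81·0.219 = 0.00798 + 0.17739 = 0.18537
P(L|2) = 0.17·0.06 + 0.83·0.246 = 0.0102 + 0.20418 = 0.21438
By total probability over the outer partition,
P(L) = 0.19·0.18537 + 0.81·0.21438
      = 0.0352203 + 0.1736478 = 0.2088681

P(L) ≈ 0.2089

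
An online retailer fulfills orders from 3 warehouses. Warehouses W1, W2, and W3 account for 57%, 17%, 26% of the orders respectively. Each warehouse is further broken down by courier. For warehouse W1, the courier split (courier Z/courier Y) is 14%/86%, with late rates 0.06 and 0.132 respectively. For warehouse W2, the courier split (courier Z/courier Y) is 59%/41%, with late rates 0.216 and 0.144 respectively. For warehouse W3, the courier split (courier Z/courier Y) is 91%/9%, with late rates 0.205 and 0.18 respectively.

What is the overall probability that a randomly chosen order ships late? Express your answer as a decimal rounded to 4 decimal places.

P(L|W1) = 0.14·0.06 + 0.86·0.132 = 0.0084 + 0.11352 = 0.12192
P(L|W2) = 0.59·0.216 + 0.41·0.144 = 0.12744 + 0.05904 = 0.18648
P(L|W3) = 0.91·0.205 + 0.09·0.18 = 0.18655 + 0.0162 = 0.20275
By total probability over the outer partition,
P(L) = 0.57·0.12192 + 0.17·0.18648 + 0.26·0.20275
      = 0.0694944 + 0.0317016 + 0.052715 = 0.153911

0.1539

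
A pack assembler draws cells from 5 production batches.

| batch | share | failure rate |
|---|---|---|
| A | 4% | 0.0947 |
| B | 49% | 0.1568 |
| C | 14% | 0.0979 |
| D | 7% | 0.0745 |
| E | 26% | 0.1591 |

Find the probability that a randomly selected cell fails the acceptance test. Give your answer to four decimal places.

P(F) = P(F|A)·P(A) + P(F|B)·P(B) + P(F|C)·P(C) + P(F|D)·P(D) + P(F|E)·P(E)
      = 0.0947·0.04 + 0.1568·0.49 + 0.0979·0.14 + 0.0745·0.07 + 0.1591·0.26
      = 0.003788 + 0.076832 + 0.013706 + 0.005215 + 0.041366 = 0.140907

P(F) ≈ 0.1409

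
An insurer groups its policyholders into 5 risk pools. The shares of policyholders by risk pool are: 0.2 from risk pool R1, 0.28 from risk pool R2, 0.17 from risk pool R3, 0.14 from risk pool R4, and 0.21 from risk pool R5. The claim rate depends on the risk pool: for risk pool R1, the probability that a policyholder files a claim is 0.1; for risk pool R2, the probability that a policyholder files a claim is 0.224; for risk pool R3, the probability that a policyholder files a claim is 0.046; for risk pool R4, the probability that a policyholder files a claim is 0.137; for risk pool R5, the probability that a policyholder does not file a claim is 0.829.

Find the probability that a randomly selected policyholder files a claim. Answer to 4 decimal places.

P(C|R5) = 1 − 0.829 = 0.171.
P(C) = P(C|R1)·P(R1) + P(C|R2)·P(R2) + P(C|R3)·P(R3) + P(C|R4)·P(R4) + P(C|R5)·P(R5)
      = 0.1·0.2 + 0.224·0.28 + 0.046·0.17 + 0.137·0.14 + 0.171·0.21
      = 0.02 + 0.06272 + 0.00782 + 0.01918 + 0.03591 = 0.14563

P(C) ≈ 0.1456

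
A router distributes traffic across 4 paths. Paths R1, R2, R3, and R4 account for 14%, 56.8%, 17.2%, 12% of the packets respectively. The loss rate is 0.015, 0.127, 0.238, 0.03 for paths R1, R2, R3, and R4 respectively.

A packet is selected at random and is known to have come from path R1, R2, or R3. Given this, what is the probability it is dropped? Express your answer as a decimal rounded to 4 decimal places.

Let S = {R1, R2, R3}.
P(S) = 0.14 + 0.568 + 0.172 = 0.88.
P(L ∩ S) = 0.015·0.14 + 0.127·0.568 + 0.238·0.172 = 0.0021 + 0.072136 + 0.040936 = 0.115172.
P(L | S) = 0.115172 / 0.88 = 0.130877…

0.1309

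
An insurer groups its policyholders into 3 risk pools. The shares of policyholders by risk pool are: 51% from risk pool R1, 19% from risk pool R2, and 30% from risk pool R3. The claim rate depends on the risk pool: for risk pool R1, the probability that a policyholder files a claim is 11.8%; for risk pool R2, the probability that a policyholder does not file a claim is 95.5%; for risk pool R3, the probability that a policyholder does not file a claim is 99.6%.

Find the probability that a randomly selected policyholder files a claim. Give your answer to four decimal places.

0.0699

P(C|R2) = 1 − 0.955 = 0.045.
P(C|R3) = 1 − 0.996 = 0.004.
Using total probability over the partition,
P(C) = P(C|R1)·P(R1) + P(C|R2)·P(R2) + P(C|R3)·P(R3)
      = 0.118·0.51 + 0.045·0.19 + 0.004·0.3
      = 0.06018 + 0.00855 + 0.0012 = 0.06993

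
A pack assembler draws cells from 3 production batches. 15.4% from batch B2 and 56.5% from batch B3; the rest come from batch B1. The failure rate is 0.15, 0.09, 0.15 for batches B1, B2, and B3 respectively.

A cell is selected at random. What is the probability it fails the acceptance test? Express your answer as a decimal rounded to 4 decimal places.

P(B1) = 1 − (0.154 + 0.565) = 0.281.
By the law of total probability,
P(F) = P(F|B1)·P(B1) + P(F|B2)·P(B2) + P(F|B3)·P(B3)
      = 0.15·0.281 + 0.09·0.154 + 0.15·0.565
      = 0.04215 + 0.01386 + 0.08475 = 0.14076

P(F) ≈ 0.1408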